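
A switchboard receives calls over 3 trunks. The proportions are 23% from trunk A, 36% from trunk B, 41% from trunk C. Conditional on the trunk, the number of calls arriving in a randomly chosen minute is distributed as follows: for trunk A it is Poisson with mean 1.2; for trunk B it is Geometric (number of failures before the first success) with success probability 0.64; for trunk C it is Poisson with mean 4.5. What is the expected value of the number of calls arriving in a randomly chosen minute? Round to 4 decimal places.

Component means — A: 1.2; B: 0.5625; C: 4.5.
E[X] = 0.23·1.2 + 0.36·0.5625 + 0.41·4.5 = 2.3235.

2.3235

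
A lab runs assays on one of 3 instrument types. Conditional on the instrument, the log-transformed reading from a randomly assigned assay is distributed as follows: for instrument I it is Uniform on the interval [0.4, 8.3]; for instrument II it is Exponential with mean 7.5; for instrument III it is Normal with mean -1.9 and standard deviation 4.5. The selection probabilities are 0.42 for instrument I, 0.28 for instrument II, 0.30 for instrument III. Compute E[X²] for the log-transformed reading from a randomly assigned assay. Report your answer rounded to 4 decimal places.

48.7898

For each component E[X²] = Var + (mean)², giving I: 24.1233; II: 112.5; III: 23.86.
Overall E[X²] = 0.42·24.1233 + 0.28·112.5 + 0.3·23.86 = 48.7898.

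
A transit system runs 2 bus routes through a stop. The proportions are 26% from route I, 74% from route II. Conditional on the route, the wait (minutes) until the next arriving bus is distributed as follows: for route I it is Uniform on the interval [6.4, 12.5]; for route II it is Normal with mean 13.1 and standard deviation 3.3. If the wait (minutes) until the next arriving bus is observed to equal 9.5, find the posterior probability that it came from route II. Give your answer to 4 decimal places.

0.5365

Likelihoods f(9.5 | ·): I: 0.163934; II: 0.0666765.
Posterior ∝ prior × likelihood. Numerator for II: 0.74·0.0666765 = 0.0493406.
Normalizing constant: 0.26·0.163934 + 0.74·0.0666765 = 0.0919636.
P(II | observation) = 0.0493406 / 0.0919636 = 0.536524.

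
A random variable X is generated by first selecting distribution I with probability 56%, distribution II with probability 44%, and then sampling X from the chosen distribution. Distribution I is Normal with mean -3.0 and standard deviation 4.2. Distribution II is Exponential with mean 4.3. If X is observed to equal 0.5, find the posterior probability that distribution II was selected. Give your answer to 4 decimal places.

0.7079

Likelihoods f(0.5 | ·): I: 0.0671219; II: 0.207029.
Posterior ∝ prior × likelihood. Numerator for II: 0.44·0.207029 = 0.091093.
Normalizing constant: 0.56·0.0671219 + 0.44·0.207029 = 0.128681.
P(II | observation) = 0.091093 / 0.128681 = 0.707896.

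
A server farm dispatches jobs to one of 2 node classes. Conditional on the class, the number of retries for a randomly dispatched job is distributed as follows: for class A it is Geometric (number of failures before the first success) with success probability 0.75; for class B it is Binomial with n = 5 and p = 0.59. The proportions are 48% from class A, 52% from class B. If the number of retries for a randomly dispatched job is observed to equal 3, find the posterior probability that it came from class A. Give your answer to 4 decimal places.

Likelihoods P(X=3 | ·): A: 0.0117188; B: 0.345242.
Posterior ∝ prior × likelihood. Numerator for A: 0.48·0.0117188 = 0.005625.
Normalizing constant: 0.48·0.0117188 + 0.52·0.345242 = 0.185151.
P(A | observation) = 0.005625 / 0.185151 = 0.0303806.

0.0304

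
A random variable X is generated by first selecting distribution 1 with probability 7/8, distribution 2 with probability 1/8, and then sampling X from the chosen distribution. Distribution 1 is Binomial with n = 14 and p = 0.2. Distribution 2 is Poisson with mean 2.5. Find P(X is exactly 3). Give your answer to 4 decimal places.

0.2456

Conditional on each component, P(X = 3): 1: 0.250139; 2: 0.213763.
By total probability, P(X = 3) = 0.875·0.250139 + 0.125·0.213763 = 0.245592.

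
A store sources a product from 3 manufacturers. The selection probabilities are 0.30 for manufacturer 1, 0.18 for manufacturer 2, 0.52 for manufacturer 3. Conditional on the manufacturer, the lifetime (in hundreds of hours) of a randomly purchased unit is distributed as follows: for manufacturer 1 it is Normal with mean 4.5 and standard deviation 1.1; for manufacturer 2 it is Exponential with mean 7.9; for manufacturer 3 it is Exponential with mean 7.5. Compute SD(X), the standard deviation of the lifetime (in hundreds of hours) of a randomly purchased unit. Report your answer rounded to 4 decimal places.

6.5490

Per component, 1: μ=4.5, E[X²]=21.46; 2: μ=7.9, E[X²]=124.82; 3: μ=7.5, E[X²]=112.5.
E[X] = 0.3·4.5 + 0.18·7.9 + 0.52·7.5 = 6.672.
E[X²] = 0.3·21.46 + 0.18·124.82 + 0.52·112.5 = 87.4056.
Var(X) = E[X²] − (E[X])² = 87.4056 − 44.5156 = 42.89.
SD(X) = √42.89 = 6.54905.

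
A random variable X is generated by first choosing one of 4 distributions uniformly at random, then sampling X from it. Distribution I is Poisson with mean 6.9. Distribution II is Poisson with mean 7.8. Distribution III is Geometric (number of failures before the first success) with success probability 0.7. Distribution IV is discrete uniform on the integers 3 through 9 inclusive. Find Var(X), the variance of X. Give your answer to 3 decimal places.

Per component, I: μ=6.9, E[X²]=54.51; II: μ=7.8, E[X²]=68.64; III: μ=0.428571, E[X²]=0.795918; IV: μ=6, E[X²]=40.
E[X] = 0.25·6.9 + 0.25·7.8 + 0.25·0.428571 + 0.25·6 = 5.28214.
E[X²] = 0.25·54.51 + 0.25·68.64 + 0.25·0.795918 + 0.25·40 = 40.9865.
Var(X) = E[X²] − (E[X])² = 40.9865 − 27.901 = 13.0854.

13.085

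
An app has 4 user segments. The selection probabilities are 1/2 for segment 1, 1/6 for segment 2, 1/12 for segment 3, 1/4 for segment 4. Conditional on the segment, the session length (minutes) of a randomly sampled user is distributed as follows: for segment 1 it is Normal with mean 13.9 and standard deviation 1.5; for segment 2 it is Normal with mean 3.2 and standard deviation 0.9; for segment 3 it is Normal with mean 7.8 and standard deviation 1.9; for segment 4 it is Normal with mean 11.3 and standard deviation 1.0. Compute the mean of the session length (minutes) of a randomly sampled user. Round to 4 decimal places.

Component means — 1: 13.9; 2: 3.2; 3: 7.8; 4: 11.3.
E[X] = 0.5·13.9 + 0.166667·3.2 + 0.0833333·7.8 + 0.25·11.3 = 10.9583.

10.9583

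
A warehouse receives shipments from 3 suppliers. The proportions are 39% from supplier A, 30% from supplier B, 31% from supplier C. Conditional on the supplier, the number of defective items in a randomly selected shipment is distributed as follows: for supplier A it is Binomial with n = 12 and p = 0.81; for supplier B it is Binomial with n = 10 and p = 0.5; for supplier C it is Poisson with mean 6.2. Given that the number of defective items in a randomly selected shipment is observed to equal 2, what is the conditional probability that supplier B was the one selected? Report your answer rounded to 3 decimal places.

0.522

Likelihoods P(X=2 | ·): A: 2.65491e-06; B: 0.0439453; C: 0.0390057.
Posterior ∝ prior × likelihood. Numerator for B: 0.3·0.0439453 = 0.0131836.
Normalizing constant: 0.39·2.65491e-06 + 0.3·0.0439453 + 0.31·0.0390057 = 0.0252764.
P(B | observation) = 0.0131836 / 0.0252764 = 0.521578.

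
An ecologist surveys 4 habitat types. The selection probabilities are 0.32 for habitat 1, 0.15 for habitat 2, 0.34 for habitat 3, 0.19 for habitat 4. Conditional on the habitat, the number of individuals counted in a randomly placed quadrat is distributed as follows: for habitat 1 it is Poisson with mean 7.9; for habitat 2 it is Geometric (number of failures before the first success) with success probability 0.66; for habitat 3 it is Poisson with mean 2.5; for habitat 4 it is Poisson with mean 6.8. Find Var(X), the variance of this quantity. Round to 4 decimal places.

13.1721

Per component, 1: μ=7.9, E[X²]=70.31; 2: μ=0.515152, E[X²]=1.04591; 3: μ=2.5, E[X²]=8.75; 4: μ=6.8, E[X²]=53.04.
E[X] = 0.32·7.9 + 0.15·0.515152 + 0.34·2.5 + 0.19·6.8 = 4.74727.
E[X²] = 0.32·70.31 + 0.15·1.04591 + 0.34·8.75 + 0.19·53.04 = 35.7087.
Var(X) = E[X²] − (E[X])² = 35.7087 − 22.5366 = 13.1721.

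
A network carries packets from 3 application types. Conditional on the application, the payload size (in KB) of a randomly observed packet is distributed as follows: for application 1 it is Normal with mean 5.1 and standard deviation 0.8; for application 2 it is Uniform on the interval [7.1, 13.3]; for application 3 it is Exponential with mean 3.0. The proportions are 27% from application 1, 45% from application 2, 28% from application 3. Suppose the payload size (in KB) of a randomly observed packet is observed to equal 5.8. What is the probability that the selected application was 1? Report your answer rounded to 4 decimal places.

0.8718

Likelihoods f(5.8 | ·): 1: 0.340069; 2: 0; 3: 0.0482217.
Posterior ∝ prior × likelihood. Numerator for 1: 0.27·0.340069 = 0.0918186.
Normalizing constant: 0.27·0.340069 + 0.45·0 + 0.28·0.0482217 = 0.105321.
P(1 | observation) = 0.0918186 / 0.105321 = 0.8718.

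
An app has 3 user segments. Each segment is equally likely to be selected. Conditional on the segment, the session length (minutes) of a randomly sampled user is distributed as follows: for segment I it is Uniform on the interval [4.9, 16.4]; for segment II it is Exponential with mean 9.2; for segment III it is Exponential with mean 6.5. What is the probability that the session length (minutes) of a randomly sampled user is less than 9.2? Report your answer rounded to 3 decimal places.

Conditional on each segment, P(X < 9.2): I: 0.373913; II: 0.632121; III: 0.757168.
By total probability, P(X < 9.2) = 0.333333·0.373913 + 0.333333·0.632121 + 0.333333·0.757168 = 0.587734.

0.588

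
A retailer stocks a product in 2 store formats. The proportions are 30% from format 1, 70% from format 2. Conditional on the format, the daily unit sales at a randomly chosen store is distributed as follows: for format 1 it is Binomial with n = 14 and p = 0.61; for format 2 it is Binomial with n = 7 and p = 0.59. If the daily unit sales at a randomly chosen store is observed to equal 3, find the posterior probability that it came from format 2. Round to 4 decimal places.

Likelihoods P(X=3 | ·): 1: 0.00262302; 2: 0.203123.
Posterior ∝ prior × likelihood. Numerator for 2: 0.7·0.203123 = 0.142186.
Normalizing constant: 0.3·0.00262302 + 0.7·0.203123 = 0.142973.
P(2 | observation) = 0.142186 / 0.142973 = 0.994496.

0.9945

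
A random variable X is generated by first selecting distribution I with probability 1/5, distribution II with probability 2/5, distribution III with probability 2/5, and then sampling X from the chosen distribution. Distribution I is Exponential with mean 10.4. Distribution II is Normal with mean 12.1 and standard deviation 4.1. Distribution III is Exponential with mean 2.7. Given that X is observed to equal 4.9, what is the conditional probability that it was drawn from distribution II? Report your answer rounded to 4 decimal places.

Likelihoods f(4.9 | ·): I: 0.0600271; II: 0.0208195; III: 0.0603215.
Posterior ∝ prior × likelihood. Numerator for II: 0.4·0.0208195 = 0.0083278.
Normalizing constant: 0.2·0.0600271 + 0.4·0.0208195 + 0.4·0.0603215 = 0.0444618.
P(II | observation) = 0.0083278 / 0.0444618 = 0.187302.

0.1873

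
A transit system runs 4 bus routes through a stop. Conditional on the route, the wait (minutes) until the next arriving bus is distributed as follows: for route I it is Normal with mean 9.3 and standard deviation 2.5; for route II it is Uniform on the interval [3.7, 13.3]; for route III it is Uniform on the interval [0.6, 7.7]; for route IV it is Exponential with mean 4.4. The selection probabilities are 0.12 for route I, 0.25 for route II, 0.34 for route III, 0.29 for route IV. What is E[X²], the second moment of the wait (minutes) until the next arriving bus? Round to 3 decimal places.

For each component E[X²] = Var + (mean)², giving I: 92.74; II: 79.93; III: 21.4233; IV: 38.72.
Overall E[X²] = 0.12·92.74 + 0.25·79.93 + 0.34·21.4233 + 0.29·38.72 = 49.624.

49.624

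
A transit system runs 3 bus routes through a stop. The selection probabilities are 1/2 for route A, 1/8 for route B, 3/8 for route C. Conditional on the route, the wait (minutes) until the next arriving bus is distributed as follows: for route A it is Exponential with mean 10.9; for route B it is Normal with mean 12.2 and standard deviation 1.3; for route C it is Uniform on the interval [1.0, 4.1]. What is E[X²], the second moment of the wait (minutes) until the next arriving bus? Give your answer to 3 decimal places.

For each component E[X²] = Var + (mean)², giving A: 237.62; B: 150.53; C: 7.30333.
Overall E[X²] = 0.5·237.62 + 0.125·150.53 + 0.375·7.30333 = 140.365.

140.365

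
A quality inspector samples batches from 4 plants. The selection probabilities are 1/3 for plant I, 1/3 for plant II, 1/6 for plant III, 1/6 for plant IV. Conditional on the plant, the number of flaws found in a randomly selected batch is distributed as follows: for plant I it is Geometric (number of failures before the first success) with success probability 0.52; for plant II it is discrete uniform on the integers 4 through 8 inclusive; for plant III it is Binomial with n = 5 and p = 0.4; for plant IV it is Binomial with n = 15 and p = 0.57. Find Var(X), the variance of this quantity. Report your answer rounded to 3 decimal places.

Per component, I: μ=0.923077, E[X²]=2.62722; II: μ=6, E[X²]=38; III: μ=2, E[X²]=5.2; IV: μ=8.55, E[X²]=76.779.
E[X] = 0.333333·0.923077 + 0.333333·6 + 0.166667·2 + 0.166667·8.55 = 4.06603.
E[X²] = 0.333333·2.62722 + 0.333333·38 + 0.166667·5.2 + 0.166667·76.779 = 27.2056.
Var(X) = E[X²] − (E[X])² = 27.2056 − 16.5326 = 10.673.

10.673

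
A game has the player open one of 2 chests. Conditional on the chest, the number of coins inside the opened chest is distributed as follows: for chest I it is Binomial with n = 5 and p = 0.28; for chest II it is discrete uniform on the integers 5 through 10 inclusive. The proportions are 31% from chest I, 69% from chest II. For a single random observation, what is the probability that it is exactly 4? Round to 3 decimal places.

0.007

Conditional on each chest, P(X = 4): I: 0.0221276; II: 0.
By total probability, P(X = 4) = 0.31·0.0221276 + 0.69·0 = 0.00685956.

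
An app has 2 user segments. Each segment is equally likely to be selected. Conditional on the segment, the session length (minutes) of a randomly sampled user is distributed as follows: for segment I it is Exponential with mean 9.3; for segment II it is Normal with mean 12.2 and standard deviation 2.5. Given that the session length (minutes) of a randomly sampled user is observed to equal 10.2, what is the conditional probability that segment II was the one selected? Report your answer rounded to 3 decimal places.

0.763

Likelihoods f(10.2 | ·): I: 0.0359082; II: 0.115877.
Posterior ∝ prior × likelihood. Numerator for II: 0.5·0.115877 = 0.0579383.
Normalizing constant: 0.5·0.0359082 + 0.5·0.115877 = 0.0758924.
P(II | observation) = 0.0579383 / 0.0758924 = 0.763427.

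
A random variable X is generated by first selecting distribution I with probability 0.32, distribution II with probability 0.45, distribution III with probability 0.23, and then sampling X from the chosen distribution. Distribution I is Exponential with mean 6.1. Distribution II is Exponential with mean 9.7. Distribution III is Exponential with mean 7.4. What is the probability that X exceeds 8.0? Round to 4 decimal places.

0.3615

Conditional on each component, P(X > 8.0): I: 0.269422; II: 0.438348; III: 0.339229.
By total probability, P(X > 8.0) = 0.32·0.269422 + 0.45·0.438348 + 0.23·0.339229 = 0.361494.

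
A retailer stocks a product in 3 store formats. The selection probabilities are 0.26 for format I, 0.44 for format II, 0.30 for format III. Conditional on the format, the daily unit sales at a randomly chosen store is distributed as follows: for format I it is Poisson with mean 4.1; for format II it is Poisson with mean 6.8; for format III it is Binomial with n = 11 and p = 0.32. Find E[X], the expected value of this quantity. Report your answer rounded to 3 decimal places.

Component means — I: 4.1; II: 6.8; III: 3.52.
E[X] = 0.26·4.1 + 0.44·6.8 + 0.3·3.52 = 5.114.

5.114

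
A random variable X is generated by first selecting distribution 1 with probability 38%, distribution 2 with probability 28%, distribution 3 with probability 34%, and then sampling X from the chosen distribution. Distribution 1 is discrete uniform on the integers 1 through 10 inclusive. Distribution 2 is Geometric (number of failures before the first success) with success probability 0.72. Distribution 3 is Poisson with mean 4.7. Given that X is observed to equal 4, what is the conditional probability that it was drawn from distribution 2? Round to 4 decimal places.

Likelihoods P(X=4 | ·): 1: 0.1; 2: 0.00442552; 3: 0.184925.
Posterior ∝ prior × likelihood. Numerator for 2: 0.28·0.00442552 = 0.00123915.
Normalizing constant: 0.38·0.1 + 0.28·0.00442552 + 0.34·0.184925 = 0.102114.
P(2 | observation) = 0.00123915 / 0.102114 = 0.012135.

0.0121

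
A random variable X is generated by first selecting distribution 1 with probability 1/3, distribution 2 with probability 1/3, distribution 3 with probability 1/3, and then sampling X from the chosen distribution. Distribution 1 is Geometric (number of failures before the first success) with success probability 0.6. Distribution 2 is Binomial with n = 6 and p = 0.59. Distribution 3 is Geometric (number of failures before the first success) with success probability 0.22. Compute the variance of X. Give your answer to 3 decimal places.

Per component, 1: μ=0.666667, E[X²]=1.55556; 2: μ=3.54, E[X²]=13.983; 3: μ=3.54545, E[X²]=28.686.
E[X] = 0.333333·0.666667 + 0.333333·3.54 + 0.333333·3.54545 = 2.58404.
E[X²] = 0.333333·1.55556 + 0.333333·13.983 + 0.333333·28.686 = 14.7415.
Var(X) = E[X²] − (E[X])² = 14.7415 − 6.67726 = 8.06424.

8.064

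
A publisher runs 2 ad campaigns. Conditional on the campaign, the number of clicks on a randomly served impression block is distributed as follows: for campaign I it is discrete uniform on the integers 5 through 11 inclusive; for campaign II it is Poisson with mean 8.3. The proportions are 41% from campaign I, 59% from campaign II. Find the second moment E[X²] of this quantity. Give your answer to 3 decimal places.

For each component E[X²] = Var + (mean)², giving I: 68; II: 77.19.
Overall E[X²] = 0.41·68 + 0.59·77.19 = 73.4221.

73.422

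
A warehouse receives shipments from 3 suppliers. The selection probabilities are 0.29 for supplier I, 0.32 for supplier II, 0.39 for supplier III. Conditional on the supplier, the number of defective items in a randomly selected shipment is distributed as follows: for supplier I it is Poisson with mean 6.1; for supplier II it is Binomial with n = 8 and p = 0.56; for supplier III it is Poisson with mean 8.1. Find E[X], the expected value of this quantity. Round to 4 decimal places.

Component means — I: 6.1; II: 4.48; III: 8.1.
E[X] = 0.29·6.1 + 0.32·4.48 + 0.39·8.1 = 6.3616.

6.3616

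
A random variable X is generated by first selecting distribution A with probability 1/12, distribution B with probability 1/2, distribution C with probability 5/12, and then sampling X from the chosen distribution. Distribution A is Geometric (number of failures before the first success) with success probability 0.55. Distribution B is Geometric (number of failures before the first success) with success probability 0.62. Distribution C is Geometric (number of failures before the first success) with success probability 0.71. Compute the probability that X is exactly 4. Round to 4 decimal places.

0.0104

Conditional on each component, P(X = 4): A: 0.0225534; B: 0.0129278; C: 0.0050217.
By total probability, P(X = 4) = 0.0833333·0.0225534 + 0.5·0.0129278 + 0.416667·0.0050217 = 0.0104357.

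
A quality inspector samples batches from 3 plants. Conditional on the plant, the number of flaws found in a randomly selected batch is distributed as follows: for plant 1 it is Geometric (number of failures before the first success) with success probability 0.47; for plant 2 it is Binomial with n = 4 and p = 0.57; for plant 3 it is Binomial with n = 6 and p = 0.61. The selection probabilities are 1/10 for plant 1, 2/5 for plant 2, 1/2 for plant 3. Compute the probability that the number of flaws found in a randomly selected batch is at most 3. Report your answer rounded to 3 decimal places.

0.667

Conditional on each plant, P(X ≤ 3): 1: 0.921095; 2: 0.89444; 3: 0.434951.
By total probability, P(X ≤ 3) = 0.1·0.921095 + 0.4·0.89444 + 0.5·0.434951 = 0.667361.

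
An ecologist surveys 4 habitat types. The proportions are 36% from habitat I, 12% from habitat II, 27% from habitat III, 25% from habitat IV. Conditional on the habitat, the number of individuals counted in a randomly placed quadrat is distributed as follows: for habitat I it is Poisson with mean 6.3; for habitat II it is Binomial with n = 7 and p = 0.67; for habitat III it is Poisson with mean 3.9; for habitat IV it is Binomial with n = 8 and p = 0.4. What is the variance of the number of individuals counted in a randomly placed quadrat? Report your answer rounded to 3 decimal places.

5.643

Per component, I: μ=6.3, E[X²]=45.99; II: μ=4.69, E[X²]=23.5438; III: μ=3.9, E[X²]=19.11; IV: μ=3.2, E[X²]=12.16.
E[X] = 0.36·6.3 + 0.12·4.69 + 0.27·3.9 + 0.25·3.2 = 4.6838.
E[X²] = 0.36·45.99 + 0.12·23.5438 + 0.27·19.11 + 0.25·12.16 = 27.5814.
Var(X) = E[X²] − (E[X])² = 27.5814 − 21.938 = 5.64337.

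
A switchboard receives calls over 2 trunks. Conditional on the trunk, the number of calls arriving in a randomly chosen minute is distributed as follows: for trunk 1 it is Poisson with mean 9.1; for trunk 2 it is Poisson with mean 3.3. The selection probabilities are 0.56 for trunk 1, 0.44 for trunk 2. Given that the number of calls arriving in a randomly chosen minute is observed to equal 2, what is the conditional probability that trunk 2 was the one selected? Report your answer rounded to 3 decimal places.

0.972

Likelihoods P(X=2 | ·): 1: 0.00462352; 2: 0.200829.
Posterior ∝ prior × likelihood. Numerator for 2: 0.44·0.200829 = 0.0883647.
Normalizing constant: 0.56·0.00462352 + 0.44·0.200829 = 0.0909539.
P(2 | observation) = 0.0883647 / 0.0909539 = 0.971533.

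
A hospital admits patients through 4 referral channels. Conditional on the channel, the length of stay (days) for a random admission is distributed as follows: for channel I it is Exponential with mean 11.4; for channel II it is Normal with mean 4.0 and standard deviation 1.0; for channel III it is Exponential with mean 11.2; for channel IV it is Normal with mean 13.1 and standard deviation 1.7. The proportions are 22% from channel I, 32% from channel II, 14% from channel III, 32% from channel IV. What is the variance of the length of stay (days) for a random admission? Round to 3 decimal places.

62.421

Per component, I: μ=11.4, E[X²]=259.92; II: μ=4, E[X²]=17; III: μ=11.2, E[X²]=250.88; IV: μ=13.1, E[X²]=174.5.
E[X] = 0.22·11.4 + 0.32·4 + 0.14·11.2 + 0.32·13.1 = 9.548.
E[X²] = 0.22·259.92 + 0.32·17 + 0.14·250.88 + 0.32·174.5 = 153.586.
Var(X) = E[X²] − (E[X])² = 153.586 − 91.1643 = 62.4213.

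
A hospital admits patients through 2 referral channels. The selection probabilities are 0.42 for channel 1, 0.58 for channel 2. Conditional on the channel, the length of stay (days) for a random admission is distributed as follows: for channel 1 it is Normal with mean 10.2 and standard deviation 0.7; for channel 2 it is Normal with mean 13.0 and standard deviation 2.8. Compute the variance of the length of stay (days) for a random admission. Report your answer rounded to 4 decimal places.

6.6628

Per component, 1: μ=10.2, E[X²]=104.53; 2: μ=13, E[X²]=176.84.
E[X] = 0.42·10.2 + 0.58·13 = 11.824.
E[X²] = 0.42·104.53 + 0.58·176.84 = 146.47.
Var(X) = E[X²] − (E[X])² = 146.47 − 139.807 = 6.66282.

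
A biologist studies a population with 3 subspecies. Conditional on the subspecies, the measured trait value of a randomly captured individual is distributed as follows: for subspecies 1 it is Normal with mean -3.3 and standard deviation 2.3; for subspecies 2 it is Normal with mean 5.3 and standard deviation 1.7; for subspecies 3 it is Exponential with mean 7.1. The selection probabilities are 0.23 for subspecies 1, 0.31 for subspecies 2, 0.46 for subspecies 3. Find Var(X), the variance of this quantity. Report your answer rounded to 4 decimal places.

Per component, 1: μ=-3.3, E[X²]=16.18; 2: μ=5.3, E[X²]=30.98; 3: μ=7.1, E[X²]=100.82.
E[X] = 0.23·-3.3 + 0.31·5.3 + 0.46·7.1 = 4.15.
E[X²] = 0.23·16.18 + 0.31·30.98 + 0.46·100.82 = 59.7024.
Var(X) = E[X²] − (E[X])² = 59.7024 − 17.2225 = 42.4799.

42.4799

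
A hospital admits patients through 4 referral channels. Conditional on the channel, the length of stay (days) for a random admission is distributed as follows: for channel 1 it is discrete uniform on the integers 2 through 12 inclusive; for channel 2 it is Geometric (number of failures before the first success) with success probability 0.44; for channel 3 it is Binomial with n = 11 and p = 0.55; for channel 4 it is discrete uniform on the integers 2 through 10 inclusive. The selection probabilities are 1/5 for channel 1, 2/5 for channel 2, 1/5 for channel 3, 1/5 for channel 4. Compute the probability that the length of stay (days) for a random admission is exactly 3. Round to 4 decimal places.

Conditional on each channel, P(X = 3): 1: 0.0909091; 2: 0.077271; 3: 0.0461607; 4: 0.111111.
By total probability, P(X = 3) = 0.2·0.0909091 + 0.4·0.077271 + 0.2·0.0461607 + 0.2·0.111111 = 0.0805446.

0.0805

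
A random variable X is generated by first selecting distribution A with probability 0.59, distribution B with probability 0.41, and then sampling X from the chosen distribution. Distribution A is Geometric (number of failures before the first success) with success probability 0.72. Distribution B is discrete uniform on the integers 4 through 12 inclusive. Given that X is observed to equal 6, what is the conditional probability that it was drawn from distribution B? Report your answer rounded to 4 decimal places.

0.9955

Likelihoods P(X=6 | ·): A: 0.000346961; B: 0.111111.
Posterior ∝ prior × likelihood. Numerator for B: 0.41·0.111111 = 0.0455556.
Normalizing constant: 0.59·0.000346961 + 0.41·0.111111 = 0.0457603.
P(B | observation) = 0.0455556 / 0.0457603 = 0.995527.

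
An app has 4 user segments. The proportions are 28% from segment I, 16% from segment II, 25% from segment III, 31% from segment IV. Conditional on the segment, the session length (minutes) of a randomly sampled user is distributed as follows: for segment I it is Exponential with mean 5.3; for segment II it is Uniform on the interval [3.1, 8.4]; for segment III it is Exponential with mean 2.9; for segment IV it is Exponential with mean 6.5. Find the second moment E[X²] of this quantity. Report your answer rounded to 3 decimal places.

For each component E[X²] = Var + (mean)², giving I: 56.18; II: 35.4033; III: 16.82; IV: 84.5.
Overall E[X²] = 0.28·56.18 + 0.16·35.4033 + 0.25·16.82 + 0.31·84.5 = 51.7949.

51.795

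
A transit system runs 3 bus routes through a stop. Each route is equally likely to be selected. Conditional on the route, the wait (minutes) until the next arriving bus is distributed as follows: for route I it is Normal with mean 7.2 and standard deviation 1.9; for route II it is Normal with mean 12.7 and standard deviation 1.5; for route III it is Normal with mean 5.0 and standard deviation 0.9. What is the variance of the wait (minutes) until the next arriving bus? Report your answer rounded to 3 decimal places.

Per component, I: μ=7.2, E[X²]=55.45; II: μ=12.7, E[X²]=163.54; III: μ=5, E[X²]=25.81.
E[X] = 0.333333·7.2 + 0.333333·12.7 + 0.333333·5 = 8.3.
E[X²] = 0.333333·55.45 + 0.333333·163.54 + 0.333333·25.81 = 81.6.
Var(X) = E[X²] − (E[X])² = 81.6 − 68.89 = 12.71.

12.710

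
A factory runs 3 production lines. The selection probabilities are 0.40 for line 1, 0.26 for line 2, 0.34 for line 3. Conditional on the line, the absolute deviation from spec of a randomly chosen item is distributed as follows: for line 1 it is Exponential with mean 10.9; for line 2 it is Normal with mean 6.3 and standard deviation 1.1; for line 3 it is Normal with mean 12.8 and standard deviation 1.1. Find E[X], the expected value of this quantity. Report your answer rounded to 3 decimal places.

Component means — 1: 10.9; 2: 6.3; 3: 12.8.
E[X] = 0.4·10.9 + 0.26·6.3 + 0.34·12.8 = 10.35.

10.350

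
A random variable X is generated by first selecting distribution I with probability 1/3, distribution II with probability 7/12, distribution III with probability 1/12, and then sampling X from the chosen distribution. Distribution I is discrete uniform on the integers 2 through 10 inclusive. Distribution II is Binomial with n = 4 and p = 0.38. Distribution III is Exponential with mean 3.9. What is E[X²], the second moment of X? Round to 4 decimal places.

For each component E[X²] = Var + (mean)², giving I: 42.6667; II: 3.2528; III: 30.42.
Overall E[X²] = 0.333333·42.6667 + 0.583333·3.2528 + 0.0833333·30.42 = 18.6547.

18.6547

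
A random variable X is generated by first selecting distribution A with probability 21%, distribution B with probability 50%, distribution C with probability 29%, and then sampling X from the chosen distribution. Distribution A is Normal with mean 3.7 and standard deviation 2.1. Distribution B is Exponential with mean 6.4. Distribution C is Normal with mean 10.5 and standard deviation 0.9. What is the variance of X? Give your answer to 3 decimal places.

27.660

Per component, A: μ=3.7, E[X²]=18.1; B: μ=6.4, E[X²]=81.92; C: μ=10.5, E[X²]=111.06.
E[X] = 0.21·3.7 + 0.5·6.4 + 0.29·10.5 = 7.022.
E[X²] = 0.21·18.1 + 0.5·81.92 + 0.29·111.06 = 76.9684.
Var(X) = E[X²] − (E[X])² = 76.9684 − 49.3085 = 27.6599.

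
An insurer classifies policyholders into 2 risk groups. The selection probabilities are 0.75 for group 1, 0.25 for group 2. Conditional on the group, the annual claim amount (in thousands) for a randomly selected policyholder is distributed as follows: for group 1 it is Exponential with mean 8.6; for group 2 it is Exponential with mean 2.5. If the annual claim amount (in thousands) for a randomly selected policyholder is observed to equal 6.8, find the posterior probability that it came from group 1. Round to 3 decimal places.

Likelihoods f(6.8 | ·): 1: 0.0527358; 2: 0.0263499.
Posterior ∝ prior × likelihood. Numerator for 1: 0.75·0.0527358 = 0.0395519.
Normalizing constant: 0.75·0.0527358 + 0.25·0.0263499 = 0.0461394.
P(1 | observation) = 0.0395519 / 0.0461394 = 0.857227.

0.857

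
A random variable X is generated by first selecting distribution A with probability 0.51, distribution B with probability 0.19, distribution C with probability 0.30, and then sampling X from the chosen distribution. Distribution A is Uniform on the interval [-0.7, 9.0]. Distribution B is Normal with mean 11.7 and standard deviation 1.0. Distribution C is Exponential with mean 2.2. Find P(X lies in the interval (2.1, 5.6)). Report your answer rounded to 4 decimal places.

Conditional on each component, P(2.1 < X < 5.6): A: 0.360825; B: 5.30342e-10; C: 0.30655.
By total probability, P(2.1 < X < 5.6) = 0.51·0.360825 + 0.19·5.30342e-10 + 0.3·0.30655 = 0.275986.

0.2760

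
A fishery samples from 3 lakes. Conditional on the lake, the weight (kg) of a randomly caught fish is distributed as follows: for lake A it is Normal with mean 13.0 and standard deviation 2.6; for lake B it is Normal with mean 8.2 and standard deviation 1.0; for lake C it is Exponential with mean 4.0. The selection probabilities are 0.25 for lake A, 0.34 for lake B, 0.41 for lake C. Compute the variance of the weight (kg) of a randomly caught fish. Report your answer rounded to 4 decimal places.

Per component, A: μ=13, E[X²]=175.76; B: μ=8.2, E[X²]=68.24; C: μ=4, E[X²]=32.
E[X] = 0.25·13 + 0.34·8.2 + 0.41·4 = 7.678.
E[X²] = 0.25·175.76 + 0.34·68.24 + 0.41·32 = 80.2616.
Var(X) = E[X²] − (E[X])² = 80.2616 − 58.9517 = 21.3099.

21.3099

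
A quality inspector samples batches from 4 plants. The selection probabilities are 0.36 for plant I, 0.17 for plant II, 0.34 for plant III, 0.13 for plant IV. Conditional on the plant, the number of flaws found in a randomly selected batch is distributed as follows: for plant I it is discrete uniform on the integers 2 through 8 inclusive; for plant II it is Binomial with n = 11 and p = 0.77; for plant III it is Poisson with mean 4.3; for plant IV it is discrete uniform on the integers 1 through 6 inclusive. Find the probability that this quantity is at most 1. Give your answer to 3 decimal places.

0.046

Conditional on each plant, P(X ≤ 1): I: 0; II: 3.60411e-06; III: 0.0719134; IV: 0.166667.
By total probability, P(X ≤ 1) = 0.36·0 + 0.17·3.60411e-06 + 0.34·0.0719134 + 0.13·0.166667 = 0.0461178.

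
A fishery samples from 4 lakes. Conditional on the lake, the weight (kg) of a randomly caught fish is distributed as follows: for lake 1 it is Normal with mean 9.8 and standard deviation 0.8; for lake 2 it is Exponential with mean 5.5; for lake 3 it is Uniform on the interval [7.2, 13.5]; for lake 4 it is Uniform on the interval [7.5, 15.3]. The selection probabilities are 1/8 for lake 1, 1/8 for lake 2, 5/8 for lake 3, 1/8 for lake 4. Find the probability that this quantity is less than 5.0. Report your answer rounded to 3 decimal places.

Conditional on each lake, P(X < 5.0): 1: 9.86588e-10; 2: 0.59711; 3: 0; 4: 0.
By total probability, P(X < 5.0) = 0.125·9.86588e-10 + 0.125·0.59711 + 0.625·0 + 0.125·0 = 0.0746387.

0.075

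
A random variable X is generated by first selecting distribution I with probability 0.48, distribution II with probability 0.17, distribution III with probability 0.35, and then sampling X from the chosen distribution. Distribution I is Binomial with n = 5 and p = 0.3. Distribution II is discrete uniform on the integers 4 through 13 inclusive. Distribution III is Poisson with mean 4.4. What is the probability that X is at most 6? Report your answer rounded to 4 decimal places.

Conditional on each component, P(X ≤ 6): I: 1; II: 0.3; III: 0.843645.
By total probability, P(X ≤ 6) = 0.48·1 + 0.17·0.3 + 0.35·0.843645 = 0.826276.

0.8263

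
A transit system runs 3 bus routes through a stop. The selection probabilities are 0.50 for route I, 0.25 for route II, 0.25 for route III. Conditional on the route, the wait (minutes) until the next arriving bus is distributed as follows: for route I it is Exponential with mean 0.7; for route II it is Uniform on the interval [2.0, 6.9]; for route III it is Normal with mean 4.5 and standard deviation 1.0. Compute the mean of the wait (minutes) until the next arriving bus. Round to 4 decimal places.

2.5875

Component means — I: 0.7; II: 4.45; III: 4.5.
E[X] = 0.5·0.7 + 0.25·4.45 + 0.25·4.5 = 2.5875.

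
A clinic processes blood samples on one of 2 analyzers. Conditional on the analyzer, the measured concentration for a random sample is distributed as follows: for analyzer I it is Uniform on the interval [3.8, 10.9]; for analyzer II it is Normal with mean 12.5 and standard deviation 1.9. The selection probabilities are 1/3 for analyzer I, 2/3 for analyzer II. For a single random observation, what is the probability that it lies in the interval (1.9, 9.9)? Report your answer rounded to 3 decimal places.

0.343

Conditional on each analyzer, P(1.9 < X < 9.9): I: 0.859155; II: 0.0855901.
By total probability, P(1.9 < X < 9.9) = 0.333333·0.859155 + 0.666667·0.0855901 = 0.343445.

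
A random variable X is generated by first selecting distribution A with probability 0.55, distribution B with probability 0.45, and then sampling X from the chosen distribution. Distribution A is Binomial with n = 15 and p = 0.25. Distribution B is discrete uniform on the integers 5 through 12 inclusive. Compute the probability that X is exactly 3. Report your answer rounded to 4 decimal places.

0.1239

Conditional on each component, P(X = 3): A: 0.225199; B: 0.
By total probability, P(X = 3) = 0.55·0.225199 + 0.45·0 = 0.123859.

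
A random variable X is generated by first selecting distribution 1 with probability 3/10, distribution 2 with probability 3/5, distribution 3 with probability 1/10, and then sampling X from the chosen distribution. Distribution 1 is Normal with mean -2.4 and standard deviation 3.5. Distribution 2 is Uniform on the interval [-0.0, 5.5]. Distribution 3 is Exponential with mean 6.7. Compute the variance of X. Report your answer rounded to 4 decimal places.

Per component, 1: μ=-2.4, E[X²]=18.01; 2: μ=2.75, E[X²]=10.0833; 3: μ=6.7, E[X²]=89.78.
E[X] = 0.3·-2.4 + 0.6·2.75 + 0.1·6.7 = 1.6.
E[X²] = 0.3·18.01 + 0.6·10.0833 + 0.1·89.78 = 20.431.
Var(X) = E[X²] − (E[X])² = 20.431 − 2.56 = 17.871.

17.8710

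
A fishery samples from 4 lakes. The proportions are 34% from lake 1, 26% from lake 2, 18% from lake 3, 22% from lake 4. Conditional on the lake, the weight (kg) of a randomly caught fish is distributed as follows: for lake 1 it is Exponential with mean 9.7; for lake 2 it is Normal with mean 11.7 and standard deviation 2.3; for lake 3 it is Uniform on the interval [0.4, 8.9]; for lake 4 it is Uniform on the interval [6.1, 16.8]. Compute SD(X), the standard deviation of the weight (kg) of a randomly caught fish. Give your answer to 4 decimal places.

Per component, 1: μ=9.7, E[X²]=188.18; 2: μ=11.7, E[X²]=142.18; 3: μ=4.65, E[X²]=27.6433; 4: μ=11.45, E[X²]=140.643.
E[X] = 0.34·9.7 + 0.26·11.7 + 0.18·4.65 + 0.22·11.45 = 9.696.
E[X²] = 0.34·188.18 + 0.26·142.18 + 0.18·27.6433 + 0.22·140.643 = 136.865.
Var(X) = E[X²] − (E[X])² = 136.865 − 94.0124 = 42.8529.
SD(X) = √42.8529 = 6.54621.

6.5462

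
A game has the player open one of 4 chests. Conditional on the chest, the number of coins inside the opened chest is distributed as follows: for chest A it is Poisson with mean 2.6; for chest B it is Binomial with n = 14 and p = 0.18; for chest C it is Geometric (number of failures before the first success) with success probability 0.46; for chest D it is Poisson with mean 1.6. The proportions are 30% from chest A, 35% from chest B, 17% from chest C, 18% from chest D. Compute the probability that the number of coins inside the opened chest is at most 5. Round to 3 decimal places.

0.970

Conditional on each chest, P(X ≤ 5): A: 0.950963; B: 0.972713; C: 0.975205; D: 0.99396.
By total probability, P(X ≤ 5) = 0.3·0.950963 + 0.35·0.972713 + 0.17·0.975205 + 0.18·0.99396 = 0.970436.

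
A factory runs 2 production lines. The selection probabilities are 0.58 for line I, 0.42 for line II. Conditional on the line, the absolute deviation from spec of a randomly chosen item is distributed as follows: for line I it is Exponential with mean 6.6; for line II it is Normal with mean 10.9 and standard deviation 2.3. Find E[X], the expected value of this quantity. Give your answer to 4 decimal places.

Component means — I: 6.6; II: 10.9.
E[X] = 0.58·6.6 + 0.42·10.9 = 8.406.

8.4060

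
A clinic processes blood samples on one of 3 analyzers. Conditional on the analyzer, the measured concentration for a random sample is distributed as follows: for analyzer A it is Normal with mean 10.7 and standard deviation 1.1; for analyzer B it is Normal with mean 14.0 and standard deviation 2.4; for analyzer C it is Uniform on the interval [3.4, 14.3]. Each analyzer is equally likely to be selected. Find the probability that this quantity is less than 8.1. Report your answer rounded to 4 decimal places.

Conditional on each analyzer, P(X < 8.1): A: 0.00904828; B: 0.00697918; C: 0.431193.
By total probability, P(X < 8.1) = 0.333333·0.00904828 + 0.333333·0.00697918 + 0.333333·0.431193 = 0.149073.

0.1491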